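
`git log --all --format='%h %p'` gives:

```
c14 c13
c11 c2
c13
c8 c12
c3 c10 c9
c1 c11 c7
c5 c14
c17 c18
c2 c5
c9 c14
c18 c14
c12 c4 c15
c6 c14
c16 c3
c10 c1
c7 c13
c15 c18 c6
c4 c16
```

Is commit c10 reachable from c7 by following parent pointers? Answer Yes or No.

No

Ancestors of c7: {c13, c7}.
c10 is not in that set, so it is not an ancestor of c7.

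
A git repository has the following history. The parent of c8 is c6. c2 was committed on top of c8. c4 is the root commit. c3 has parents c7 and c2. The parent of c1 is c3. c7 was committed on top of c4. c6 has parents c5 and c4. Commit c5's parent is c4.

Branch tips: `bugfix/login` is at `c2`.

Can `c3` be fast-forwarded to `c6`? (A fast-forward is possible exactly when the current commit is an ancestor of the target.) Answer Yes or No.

A fast-forward from c3 to c6 is possible iff c3 is an ancestor of c6.
Ancestors of c6: {c4, c5, c6}.
c3 is not among them, so fast-forward is not possible.

No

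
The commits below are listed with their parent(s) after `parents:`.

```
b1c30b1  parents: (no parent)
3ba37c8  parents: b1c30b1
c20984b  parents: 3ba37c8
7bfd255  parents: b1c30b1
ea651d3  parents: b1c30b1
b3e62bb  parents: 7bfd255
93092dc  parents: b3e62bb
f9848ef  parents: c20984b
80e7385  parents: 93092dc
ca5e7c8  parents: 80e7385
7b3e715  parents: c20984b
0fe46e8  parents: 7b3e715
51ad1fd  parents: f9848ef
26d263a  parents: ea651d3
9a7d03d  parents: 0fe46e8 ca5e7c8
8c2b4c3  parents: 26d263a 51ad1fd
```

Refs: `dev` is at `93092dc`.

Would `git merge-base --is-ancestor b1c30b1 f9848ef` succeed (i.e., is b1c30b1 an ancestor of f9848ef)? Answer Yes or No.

Yes

Ancestors of f9848ef (commits reachable by following parents): {3ba37c8, b1c30b1, c20984b, f9848ef}.
b1c30b1 is in that set, so it is an ancestor of f9848ef.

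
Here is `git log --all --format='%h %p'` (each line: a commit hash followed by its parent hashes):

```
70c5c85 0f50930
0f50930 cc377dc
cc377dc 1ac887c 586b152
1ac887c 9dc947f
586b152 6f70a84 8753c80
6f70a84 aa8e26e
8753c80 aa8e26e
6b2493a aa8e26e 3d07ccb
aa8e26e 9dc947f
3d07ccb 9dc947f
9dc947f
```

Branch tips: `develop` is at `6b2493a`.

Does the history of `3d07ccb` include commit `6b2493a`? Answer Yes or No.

Ancestors of 3d07ccb: {3d07ccb, 9dc947f}.
6b2493a is not in that set, so it is not an ancestor of 3d07ccb.

No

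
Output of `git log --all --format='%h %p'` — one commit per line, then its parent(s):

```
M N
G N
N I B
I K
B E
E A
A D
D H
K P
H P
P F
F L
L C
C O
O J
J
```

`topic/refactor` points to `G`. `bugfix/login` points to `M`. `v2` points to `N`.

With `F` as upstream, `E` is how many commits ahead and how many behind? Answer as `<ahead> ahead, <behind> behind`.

5 ahead, 0 behind

Reachable from E: {A, C, D, E, F, H, J, L, O, P}.
Reachable from F: {C, F, J, L, O}.
Only in E's history (ahead): {A, D, E, H, P} — 5.
Only in F's history (behind): {} — 0.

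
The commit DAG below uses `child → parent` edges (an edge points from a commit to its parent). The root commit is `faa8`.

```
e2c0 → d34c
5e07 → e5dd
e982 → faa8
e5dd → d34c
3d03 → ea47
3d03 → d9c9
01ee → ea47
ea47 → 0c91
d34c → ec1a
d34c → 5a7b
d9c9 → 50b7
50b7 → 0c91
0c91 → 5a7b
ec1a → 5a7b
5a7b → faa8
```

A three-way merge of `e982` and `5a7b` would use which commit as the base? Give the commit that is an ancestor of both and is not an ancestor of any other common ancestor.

Ancestors of e982: {e982, faa8}.
Ancestors of 5a7b: {5a7b, faa8}.
Common ancestors: {faa8}.
The only common ancestor is faa8, so it is the merge base.

faa8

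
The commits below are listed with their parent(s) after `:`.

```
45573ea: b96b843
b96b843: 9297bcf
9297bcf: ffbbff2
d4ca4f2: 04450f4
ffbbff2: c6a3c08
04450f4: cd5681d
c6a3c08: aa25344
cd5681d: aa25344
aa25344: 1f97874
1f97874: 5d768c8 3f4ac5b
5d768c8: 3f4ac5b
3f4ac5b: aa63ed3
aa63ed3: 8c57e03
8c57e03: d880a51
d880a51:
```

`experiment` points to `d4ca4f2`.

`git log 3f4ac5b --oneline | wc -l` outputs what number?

4

Walking parent pointers from 3f4ac5b: reachable set = {3f4ac5b, 8c57e03, aa63ed3, d880a51}.
That is 4 commits.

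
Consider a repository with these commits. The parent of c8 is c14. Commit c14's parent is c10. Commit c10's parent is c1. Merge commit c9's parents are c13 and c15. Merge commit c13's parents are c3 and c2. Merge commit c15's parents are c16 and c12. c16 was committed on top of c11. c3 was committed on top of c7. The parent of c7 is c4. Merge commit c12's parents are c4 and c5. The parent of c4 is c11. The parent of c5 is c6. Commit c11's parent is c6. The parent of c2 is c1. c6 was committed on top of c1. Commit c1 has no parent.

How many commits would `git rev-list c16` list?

Walking parent pointers from c16: reachable set = {c1, c11, c16, c6}.
That is 4 commits.

4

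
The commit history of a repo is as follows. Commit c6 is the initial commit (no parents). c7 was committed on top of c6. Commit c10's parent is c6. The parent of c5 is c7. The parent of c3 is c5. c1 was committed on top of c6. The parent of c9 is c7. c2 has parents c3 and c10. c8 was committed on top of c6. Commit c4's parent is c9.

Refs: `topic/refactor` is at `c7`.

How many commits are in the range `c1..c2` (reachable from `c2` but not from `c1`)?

5

Reachable from c2: {c10, c2, c3, c5, c6, c7}.
Reachable from c1: {c1, c6}.
In c2's history but not c1's: {c10, c2, c3, c5, c7} — 5 commits.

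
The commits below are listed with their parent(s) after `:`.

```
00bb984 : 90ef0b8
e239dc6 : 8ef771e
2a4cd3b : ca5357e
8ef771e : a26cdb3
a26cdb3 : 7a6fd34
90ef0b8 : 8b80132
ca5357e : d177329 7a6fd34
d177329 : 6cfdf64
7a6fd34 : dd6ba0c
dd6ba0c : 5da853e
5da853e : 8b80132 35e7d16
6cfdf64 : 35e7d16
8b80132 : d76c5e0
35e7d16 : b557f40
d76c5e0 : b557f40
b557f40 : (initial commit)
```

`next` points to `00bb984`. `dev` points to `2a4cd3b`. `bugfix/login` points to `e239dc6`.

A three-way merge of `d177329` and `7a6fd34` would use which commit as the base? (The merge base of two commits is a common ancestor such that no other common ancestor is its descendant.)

Ancestors of d177329: {35e7d16, 6cfdf64, b557f40, d177329}.
Ancestors of 7a6fd34: {35e7d16, 5da853e, 7a6fd34, 8b80132, b557f40, d76c5e0, dd6ba0c}.
Common ancestors: {35e7d16, b557f40}.
Among these, 35e7d16 is not an ancestor of any other common ancestor — it is the merge base.

35e7d16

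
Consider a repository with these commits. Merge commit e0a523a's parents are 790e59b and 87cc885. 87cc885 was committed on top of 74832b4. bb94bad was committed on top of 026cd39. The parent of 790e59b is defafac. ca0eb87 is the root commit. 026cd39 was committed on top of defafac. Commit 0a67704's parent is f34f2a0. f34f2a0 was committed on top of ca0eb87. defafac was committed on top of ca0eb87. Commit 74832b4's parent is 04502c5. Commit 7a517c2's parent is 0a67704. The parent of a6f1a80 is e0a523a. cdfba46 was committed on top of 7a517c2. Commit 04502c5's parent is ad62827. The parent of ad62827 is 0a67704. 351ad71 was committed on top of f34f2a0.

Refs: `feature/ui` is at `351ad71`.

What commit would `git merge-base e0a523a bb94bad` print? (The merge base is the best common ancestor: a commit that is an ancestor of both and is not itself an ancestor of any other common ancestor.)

defafac

Ancestors of e0a523a: {04502c5, 0a67704, 74832b4, 790e59b, 87cc885, ad62827, ca0eb87, defafac, e0a523a, f34f2a0}.
Ancestors of bb94bad: {026cd39, bb94bad, ca0eb87, defafac}.
Common ancestors: {ca0eb87, defafac}.
Among these, defafac is not an ancestor of any other common ancestor — it is the merge base.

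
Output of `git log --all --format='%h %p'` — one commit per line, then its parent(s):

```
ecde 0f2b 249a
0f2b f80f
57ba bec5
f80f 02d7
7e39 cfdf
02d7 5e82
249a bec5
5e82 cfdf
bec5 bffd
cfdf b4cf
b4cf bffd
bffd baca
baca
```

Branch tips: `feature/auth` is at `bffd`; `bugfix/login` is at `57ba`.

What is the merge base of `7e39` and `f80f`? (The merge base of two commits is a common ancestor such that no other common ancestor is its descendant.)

cfdf

Ancestors of 7e39: {7e39, b4cf, baca, bffd, cfdf}.
Ancestors of f80f: {02d7, 5e82, b4cf, baca, bffd, cfdf, f80f}.
Common ancestors: {b4cf, baca, bffd, cfdf}.
Among these, cfdf is not an ancestor of any other common ancestor — it is the merge base.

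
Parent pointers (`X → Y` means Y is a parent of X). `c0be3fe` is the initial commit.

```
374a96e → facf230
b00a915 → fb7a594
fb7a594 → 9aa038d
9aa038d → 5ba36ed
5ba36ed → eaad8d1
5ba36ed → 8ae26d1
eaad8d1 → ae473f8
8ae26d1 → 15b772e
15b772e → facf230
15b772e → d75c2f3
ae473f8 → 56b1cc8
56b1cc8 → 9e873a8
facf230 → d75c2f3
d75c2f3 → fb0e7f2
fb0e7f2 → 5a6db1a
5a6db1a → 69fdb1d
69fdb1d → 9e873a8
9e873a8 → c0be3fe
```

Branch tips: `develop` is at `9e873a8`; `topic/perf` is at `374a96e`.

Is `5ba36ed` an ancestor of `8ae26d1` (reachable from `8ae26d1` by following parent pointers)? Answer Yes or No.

No

Ancestors of 8ae26d1: {15b772e, 5a6db1a, 69fdb1d, 8ae26d1, 9e873a8, c0be3fe, d75c2f3, facf230, fb0e7f2}.
5ba36ed is not in that set, so it is not an ancestor of 8ae26d1.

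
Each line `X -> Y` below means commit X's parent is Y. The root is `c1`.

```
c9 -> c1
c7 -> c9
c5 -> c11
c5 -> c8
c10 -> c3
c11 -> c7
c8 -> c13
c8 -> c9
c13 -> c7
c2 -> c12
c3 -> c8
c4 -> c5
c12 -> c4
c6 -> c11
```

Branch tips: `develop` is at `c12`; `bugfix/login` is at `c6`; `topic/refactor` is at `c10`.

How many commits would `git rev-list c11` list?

4

Walking parent pointers from c11: reachable set = {c1, c11, c7, c9}.
That is 4 commits.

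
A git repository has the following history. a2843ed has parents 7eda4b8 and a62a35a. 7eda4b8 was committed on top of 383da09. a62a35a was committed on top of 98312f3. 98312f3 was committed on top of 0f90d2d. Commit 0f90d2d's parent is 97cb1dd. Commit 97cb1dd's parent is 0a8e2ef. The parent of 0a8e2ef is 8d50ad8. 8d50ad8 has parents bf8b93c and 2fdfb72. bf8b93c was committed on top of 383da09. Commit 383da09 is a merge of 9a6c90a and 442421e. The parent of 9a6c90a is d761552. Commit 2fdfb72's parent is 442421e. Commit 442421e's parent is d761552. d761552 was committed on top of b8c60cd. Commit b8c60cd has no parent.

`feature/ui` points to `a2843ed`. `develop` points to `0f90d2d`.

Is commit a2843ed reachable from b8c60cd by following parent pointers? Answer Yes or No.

No

Ancestors of b8c60cd: {b8c60cd}.
a2843ed is not in that set, so it is not an ancestor of b8c60cd.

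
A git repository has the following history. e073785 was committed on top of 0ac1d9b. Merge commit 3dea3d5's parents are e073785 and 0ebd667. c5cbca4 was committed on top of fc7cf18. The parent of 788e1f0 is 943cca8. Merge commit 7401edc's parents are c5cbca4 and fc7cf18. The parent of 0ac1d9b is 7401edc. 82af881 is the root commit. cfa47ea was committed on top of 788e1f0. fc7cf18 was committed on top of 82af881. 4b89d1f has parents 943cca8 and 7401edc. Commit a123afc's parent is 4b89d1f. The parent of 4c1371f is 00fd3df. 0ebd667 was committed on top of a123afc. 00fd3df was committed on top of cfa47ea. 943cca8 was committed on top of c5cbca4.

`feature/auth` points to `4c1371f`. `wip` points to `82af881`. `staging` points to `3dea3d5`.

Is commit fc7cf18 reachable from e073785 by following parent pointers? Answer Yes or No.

Yes

Ancestors of e073785 (commits reachable by following parents): {0ac1d9b, 7401edc, 82af881, c5cbca4, e073785, fc7cf18}.
fc7cf18 is in that set, so it is an ancestor of e073785.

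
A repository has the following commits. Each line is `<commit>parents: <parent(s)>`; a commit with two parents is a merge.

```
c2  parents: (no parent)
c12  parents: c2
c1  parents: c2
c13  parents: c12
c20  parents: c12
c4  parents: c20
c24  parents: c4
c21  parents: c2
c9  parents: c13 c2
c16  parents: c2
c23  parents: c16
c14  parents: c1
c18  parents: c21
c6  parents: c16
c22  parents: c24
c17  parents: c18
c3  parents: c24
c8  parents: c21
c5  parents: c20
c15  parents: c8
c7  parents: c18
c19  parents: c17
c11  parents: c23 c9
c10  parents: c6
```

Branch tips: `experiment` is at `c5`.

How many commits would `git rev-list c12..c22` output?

4

Reachable from c22: {c12, c2, c20, c22, c24, c4}.
Reachable from c12: {c12, c2}.
In c22's history but not c12's: {c20, c22, c24, c4} — 4 commits.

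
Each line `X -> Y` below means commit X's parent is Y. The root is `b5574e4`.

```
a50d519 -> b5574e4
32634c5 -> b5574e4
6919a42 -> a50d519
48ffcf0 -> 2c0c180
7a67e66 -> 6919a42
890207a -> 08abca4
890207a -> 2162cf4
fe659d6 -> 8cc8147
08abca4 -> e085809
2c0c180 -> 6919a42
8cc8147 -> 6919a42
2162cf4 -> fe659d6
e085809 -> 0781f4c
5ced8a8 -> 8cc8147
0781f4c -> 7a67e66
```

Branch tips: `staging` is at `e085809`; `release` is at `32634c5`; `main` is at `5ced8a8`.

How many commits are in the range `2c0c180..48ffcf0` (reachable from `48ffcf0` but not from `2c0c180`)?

Reachable from 48ffcf0: {2c0c180, 48ffcf0, 6919a42, a50d519, b5574e4}.
Reachable from 2c0c180: {2c0c180, 6919a42, a50d519, b5574e4}.
In 48ffcf0's history but not 2c0c180's: {48ffcf0} — 1 commit.

1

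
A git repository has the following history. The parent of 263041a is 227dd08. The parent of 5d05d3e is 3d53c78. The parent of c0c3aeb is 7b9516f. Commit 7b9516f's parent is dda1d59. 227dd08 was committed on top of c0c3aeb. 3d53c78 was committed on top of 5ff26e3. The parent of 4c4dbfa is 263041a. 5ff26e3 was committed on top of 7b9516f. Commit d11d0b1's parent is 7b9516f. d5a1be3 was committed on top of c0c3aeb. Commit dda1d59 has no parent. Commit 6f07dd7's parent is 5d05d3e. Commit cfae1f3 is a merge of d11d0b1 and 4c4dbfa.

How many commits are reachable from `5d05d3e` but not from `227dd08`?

Reachable from 5d05d3e: {3d53c78, 5d05d3e, 5ff26e3, 7b9516f, dda1d59}.
Reachable from 227dd08: {227dd08, 7b9516f, c0c3aeb, dda1d59}.
In 5d05d3e's history but not 227dd08's: {3d53c78, 5d05d3e, 5ff26e3} — 3 commits.

3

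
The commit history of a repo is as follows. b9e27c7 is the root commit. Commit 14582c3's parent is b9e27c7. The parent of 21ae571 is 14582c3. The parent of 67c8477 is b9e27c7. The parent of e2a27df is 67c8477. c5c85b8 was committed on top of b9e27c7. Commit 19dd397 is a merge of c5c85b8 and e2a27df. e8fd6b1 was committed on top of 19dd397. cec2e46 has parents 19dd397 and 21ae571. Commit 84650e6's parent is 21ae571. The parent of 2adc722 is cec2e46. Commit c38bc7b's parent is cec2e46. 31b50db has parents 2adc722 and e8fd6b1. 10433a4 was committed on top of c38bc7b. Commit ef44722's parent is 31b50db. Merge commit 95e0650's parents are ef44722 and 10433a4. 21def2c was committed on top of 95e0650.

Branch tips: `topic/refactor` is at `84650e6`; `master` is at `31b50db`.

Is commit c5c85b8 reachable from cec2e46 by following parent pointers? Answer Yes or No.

Yes

Ancestors of cec2e46 (commits reachable by following parents): {14582c3, 19dd397, 21ae571, 67c8477, b9e27c7, c5c85b8, cec2e46, e2a27df}.
c5c85b8 is in that set, so it is an ancestor of cec2e46.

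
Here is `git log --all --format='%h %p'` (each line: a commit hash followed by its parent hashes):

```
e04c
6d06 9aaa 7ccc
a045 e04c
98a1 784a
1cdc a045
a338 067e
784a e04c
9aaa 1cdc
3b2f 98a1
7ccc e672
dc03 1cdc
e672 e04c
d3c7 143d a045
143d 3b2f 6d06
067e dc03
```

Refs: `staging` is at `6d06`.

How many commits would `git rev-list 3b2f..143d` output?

Reachable from 143d: {143d, 1cdc, 3b2f, 6d06, 784a, 7ccc, 98a1, 9aaa, a045, e04c, e672}.
Reachable from 3b2f: {3b2f, 784a, 98a1, e04c}.
In 143d's history but not 3b2f's: {143d, 1cdc, 6d06, 7ccc, 9aaa, a045, e672} — 7 commits.

7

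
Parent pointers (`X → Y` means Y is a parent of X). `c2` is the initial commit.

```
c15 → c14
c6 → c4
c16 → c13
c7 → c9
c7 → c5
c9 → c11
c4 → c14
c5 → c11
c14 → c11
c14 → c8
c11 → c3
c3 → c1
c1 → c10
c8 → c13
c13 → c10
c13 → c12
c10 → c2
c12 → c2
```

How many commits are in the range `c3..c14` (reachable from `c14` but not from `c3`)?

Reachable from c14: {c1, c10, c11, c12, c13, c14, c2, c3, c8}.
Reachable from c3: {c1, c10, c2, c3}.
In c14's history but not c3's: {c11, c12, c13, c14, c8} — 5 commits.

5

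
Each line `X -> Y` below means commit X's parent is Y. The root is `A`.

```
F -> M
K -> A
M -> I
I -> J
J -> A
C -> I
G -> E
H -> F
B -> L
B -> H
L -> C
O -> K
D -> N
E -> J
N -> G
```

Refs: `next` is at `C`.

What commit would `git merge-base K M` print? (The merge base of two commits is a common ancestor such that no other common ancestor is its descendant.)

Ancestors of K: {A, K}.
Ancestors of M: {A, I, J, M}.
Common ancestors: {A}.
The only common ancestor is A, so it is the merge base.

A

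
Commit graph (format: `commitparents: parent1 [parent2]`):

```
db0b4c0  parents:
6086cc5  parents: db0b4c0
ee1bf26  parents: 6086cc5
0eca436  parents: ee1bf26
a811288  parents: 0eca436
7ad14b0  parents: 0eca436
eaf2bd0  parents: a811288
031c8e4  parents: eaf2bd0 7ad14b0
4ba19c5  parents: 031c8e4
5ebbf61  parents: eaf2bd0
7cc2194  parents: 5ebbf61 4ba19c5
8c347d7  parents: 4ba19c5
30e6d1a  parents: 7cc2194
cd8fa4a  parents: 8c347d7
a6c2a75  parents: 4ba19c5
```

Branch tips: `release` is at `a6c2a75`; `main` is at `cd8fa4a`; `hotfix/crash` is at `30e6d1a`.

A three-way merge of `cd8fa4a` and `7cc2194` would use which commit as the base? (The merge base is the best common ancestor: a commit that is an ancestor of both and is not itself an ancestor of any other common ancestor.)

4ba19c5

Ancestors of cd8fa4a: {031c8e4, 0eca436, 4ba19c5, 6086cc5, 7ad14b0, 8c347d7, a811288, cd8fa4a, db0b4c0, eaf2bd0, ee1bf26}.
Ancestors of 7cc2194: {031c8e4, 0eca436, 4ba19c5, 5ebbf61, 6086cc5, 7ad14b0, 7cc2194, a811288, db0b4c0, eaf2bd0, ee1bf26}.
Common ancestors: {031c8e4, 0eca436, 4ba19c5, 6086cc5, 7ad14b0, a811288, db0b4c0, eaf2bd0, ee1bf26}.
Among these, 4ba19c5 is not an ancestor of any other common ancestor — it is the merge base.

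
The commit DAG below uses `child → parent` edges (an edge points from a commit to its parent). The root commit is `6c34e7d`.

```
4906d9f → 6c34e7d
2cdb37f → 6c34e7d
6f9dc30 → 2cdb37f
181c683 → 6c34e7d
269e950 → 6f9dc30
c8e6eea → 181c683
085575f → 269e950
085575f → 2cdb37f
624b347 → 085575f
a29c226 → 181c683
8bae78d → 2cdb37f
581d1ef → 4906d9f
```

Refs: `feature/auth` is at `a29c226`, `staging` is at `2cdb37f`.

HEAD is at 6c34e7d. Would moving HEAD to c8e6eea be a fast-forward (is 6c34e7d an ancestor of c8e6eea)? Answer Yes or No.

Yes

A fast-forward from 6c34e7d to c8e6eea is possible iff 6c34e7d is an ancestor of c8e6eea.
Ancestors of c8e6eea: {181c683, 6c34e7d, c8e6eea}.
6c34e7d is among them, so fast-forward is possible.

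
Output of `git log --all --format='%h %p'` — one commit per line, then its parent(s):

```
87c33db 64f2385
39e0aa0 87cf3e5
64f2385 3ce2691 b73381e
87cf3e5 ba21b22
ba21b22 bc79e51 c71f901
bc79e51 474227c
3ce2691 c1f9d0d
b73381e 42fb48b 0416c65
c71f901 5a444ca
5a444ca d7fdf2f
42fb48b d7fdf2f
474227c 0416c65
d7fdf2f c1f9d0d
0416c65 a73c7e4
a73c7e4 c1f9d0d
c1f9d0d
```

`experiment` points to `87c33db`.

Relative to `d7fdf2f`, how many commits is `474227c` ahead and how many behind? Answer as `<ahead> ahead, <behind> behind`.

3 ahead, 1 behind

Reachable from 474227c: {0416c65, 474227c, a73c7e4, c1f9d0d}.
Reachable from d7fdf2f: {c1f9d0d, d7fdf2f}.
Only in 474227c's history (ahead): {0416c65, 474227c, a73c7e4} — 3.
Only in d7fdf2f's history (behind): {d7fdf2f} — 1.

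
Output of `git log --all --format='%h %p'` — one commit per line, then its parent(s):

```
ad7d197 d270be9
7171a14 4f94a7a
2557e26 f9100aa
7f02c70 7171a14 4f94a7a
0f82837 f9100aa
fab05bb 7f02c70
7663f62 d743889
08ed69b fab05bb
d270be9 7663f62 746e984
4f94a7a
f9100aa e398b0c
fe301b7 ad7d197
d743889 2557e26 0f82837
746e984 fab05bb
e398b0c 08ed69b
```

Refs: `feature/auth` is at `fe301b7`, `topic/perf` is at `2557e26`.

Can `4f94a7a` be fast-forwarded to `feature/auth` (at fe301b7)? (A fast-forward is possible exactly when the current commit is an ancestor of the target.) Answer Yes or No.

Yes

A fast-forward from 4f94a7a to fe301b7 is possible iff 4f94a7a is an ancestor of fe301b7.
Ancestors of fe301b7: {08ed69b, 0f82837, 2557e26, 4f94a7a, 7171a14, 746e984, 7663f62, 7f02c70, ad7d197, d270be9, d743889, e398b0c, f9100aa, fab05bb, fe301b7}.
4f94a7a is among them, so fast-forward is possible.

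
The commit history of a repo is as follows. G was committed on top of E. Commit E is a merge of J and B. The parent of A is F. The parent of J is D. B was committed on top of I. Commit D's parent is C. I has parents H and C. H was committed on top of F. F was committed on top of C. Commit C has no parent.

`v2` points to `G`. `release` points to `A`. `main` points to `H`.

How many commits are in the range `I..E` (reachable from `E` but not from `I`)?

4

Reachable from E: {B, C, D, E, F, H, I, J}.
Reachable from I: {C, F, H, I}.
In E's history but not I's: {B, D, E, J} — 4 commits.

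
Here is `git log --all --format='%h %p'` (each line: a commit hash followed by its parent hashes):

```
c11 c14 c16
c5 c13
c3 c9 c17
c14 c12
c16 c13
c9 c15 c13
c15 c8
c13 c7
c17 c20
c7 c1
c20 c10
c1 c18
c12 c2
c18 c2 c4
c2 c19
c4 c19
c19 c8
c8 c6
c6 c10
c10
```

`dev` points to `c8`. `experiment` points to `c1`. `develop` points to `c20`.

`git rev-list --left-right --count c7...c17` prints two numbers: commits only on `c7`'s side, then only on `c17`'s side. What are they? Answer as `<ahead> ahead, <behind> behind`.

8 ahead, 2 behind

Reachable from c7: {c1, c10, c18, c19, c2, c4, c6, c7, c8}.
Reachable from c17: {c10, c17, c20}.
Only in c7's history (ahead): {c1, c18, c19, c2, c4, c6, c7, c8} — 8.
Only in c17's history (behind): {c17, c20} — 2.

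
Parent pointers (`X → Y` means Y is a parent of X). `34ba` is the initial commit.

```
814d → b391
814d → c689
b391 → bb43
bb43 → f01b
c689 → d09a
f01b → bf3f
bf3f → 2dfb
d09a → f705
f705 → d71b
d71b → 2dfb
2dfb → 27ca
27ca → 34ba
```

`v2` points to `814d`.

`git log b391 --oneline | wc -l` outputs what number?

7

Walking parent pointers from b391: reachable set = {27ca, 2dfb, 34ba, b391, bb43, bf3f, f01b}.
That is 7 commits.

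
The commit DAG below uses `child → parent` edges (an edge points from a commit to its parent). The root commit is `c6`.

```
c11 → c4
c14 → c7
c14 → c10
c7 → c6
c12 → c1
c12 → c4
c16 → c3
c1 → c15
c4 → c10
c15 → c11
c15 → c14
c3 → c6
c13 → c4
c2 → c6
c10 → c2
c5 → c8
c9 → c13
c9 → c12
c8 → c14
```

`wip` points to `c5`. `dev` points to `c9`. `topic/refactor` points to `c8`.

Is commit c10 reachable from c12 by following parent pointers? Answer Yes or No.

Ancestors of c12 (commits reachable by following parents): {c1, c10, c11, c12, c14, c15, c2, c4, c6, c7}.
c10 is in that set, so it is an ancestor of c12.

Yes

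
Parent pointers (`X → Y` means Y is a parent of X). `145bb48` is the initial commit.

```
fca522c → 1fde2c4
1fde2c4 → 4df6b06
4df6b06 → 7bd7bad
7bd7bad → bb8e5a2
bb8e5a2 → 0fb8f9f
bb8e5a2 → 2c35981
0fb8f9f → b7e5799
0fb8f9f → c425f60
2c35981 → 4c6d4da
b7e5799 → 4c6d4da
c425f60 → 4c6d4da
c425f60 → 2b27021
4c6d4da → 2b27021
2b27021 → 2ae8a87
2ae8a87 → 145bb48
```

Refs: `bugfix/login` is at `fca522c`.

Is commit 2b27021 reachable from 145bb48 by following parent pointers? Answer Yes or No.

No

Ancestors of 145bb48: {145bb48}.
2b27021 is not in that set, so it is not an ancestor of 145bb48.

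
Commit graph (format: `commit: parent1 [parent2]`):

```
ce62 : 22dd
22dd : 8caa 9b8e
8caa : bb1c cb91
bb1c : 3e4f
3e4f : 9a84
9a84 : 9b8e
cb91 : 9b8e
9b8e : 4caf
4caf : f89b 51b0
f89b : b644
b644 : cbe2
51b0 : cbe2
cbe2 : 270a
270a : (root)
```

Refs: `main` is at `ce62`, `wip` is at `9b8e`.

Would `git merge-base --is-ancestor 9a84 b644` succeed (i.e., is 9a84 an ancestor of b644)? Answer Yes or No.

No

Ancestors of b644: {270a, b644, cbe2}.
9a84 is not in that set, so it is not an ancestor of b644.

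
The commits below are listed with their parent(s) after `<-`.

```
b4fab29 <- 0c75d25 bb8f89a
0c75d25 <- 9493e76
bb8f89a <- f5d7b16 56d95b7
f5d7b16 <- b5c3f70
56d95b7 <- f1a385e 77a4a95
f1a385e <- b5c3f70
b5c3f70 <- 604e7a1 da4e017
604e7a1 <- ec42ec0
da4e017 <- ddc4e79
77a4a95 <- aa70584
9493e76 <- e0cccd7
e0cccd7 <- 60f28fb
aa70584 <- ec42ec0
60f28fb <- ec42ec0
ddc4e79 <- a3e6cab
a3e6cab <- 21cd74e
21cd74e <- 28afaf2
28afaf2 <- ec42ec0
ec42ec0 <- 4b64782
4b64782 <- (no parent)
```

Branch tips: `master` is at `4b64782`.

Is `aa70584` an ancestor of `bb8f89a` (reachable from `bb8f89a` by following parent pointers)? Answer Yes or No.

Ancestors of bb8f89a (commits reachable by following parents): {21cd74e, 28afaf2, 4b64782, 56d95b7, 604e7a1, 77a4a95, a3e6cab, aa70584, b5c3f70, bb8f89a, da4e017, ddc4e79, ec42ec0, f1a385e, f5d7b16}.
aa70584 is in that set, so it is an ancestor of bb8f89a.

Yes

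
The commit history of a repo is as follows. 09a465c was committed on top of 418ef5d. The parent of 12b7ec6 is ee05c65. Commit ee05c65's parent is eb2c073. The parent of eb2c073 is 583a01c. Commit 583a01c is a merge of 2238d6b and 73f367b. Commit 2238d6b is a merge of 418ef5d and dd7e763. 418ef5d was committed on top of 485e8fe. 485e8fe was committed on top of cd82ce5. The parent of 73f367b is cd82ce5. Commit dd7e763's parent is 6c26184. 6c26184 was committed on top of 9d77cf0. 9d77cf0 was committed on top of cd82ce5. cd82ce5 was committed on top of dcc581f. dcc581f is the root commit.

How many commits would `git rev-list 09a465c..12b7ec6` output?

Reachable from 12b7ec6: {12b7ec6, 2238d6b, 418ef5d, 485e8fe, 583a01c, 6c26184, 73f367b, 9d77cf0, cd82ce5, dcc581f, dd7e763, eb2c073, ee05c65}.
Reachable from 09a465c: {09a465c, 418ef5d, 485e8fe, cd82ce5, dcc581f}.
In 12b7ec6's history but not 09a465c's: {12b7ec6, 2238d6b, 583a01c, 6c26184, 73f367b, 9d77cf0, dd7e763, eb2c073, ee05c65} — 9 commits.

9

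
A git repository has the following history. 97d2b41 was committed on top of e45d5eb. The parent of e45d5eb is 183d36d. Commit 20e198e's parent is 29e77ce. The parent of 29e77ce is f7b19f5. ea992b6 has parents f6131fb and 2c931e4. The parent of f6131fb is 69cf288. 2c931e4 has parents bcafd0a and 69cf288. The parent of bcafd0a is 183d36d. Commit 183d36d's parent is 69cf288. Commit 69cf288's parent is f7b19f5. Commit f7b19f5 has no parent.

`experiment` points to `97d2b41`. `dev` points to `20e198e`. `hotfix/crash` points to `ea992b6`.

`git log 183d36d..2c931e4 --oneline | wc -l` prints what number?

2

Reachable from 2c931e4: {183d36d, 2c931e4, 69cf288, bcafd0a, f7b19f5}.
Reachable from 183d36d: {183d36d, 69cf288, f7b19f5}.
In 2c931e4's history but not 183d36d's: {2c931e4, bcafd0a} — 2 commits.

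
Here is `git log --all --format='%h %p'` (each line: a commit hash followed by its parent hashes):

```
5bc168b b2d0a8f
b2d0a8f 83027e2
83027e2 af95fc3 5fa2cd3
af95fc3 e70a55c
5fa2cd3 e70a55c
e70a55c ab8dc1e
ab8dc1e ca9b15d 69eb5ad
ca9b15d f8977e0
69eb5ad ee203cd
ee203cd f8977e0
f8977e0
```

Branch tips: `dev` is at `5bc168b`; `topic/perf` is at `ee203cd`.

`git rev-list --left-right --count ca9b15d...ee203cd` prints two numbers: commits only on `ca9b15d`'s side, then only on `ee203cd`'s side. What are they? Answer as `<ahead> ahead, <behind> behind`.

Reachable from ca9b15d: {ca9b15d, f8977e0}.
Reachable from ee203cd: {ee203cd, f8977e0}.
Only in ca9b15d's history (ahead): {ca9b15d} — 1.
Only in ee203cd's history (behind): {ee203cd} — 1.

1 ahead, 1 behind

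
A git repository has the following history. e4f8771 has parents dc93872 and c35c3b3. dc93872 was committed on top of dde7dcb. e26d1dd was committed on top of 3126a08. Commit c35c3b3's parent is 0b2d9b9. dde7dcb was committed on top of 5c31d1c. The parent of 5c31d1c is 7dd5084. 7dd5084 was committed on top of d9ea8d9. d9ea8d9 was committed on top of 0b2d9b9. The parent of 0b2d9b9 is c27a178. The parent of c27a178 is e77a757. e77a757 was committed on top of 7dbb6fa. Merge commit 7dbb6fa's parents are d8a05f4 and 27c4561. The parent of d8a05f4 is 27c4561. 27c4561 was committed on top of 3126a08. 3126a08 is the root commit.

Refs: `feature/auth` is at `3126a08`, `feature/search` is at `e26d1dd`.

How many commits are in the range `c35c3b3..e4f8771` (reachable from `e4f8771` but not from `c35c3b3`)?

6

Reachable from e4f8771: {0b2d9b9, 27c4561, 3126a08, 5c31d1c, 7dbb6fa, 7dd5084, c27a178, c35c3b3, d8a05f4, d9ea8d9, dc93872, dde7dcb, e4f8771, e77a757}.
Reachable from c35c3b3: {0b2d9b9, 27c4561, 3126a08, 7dbb6fa, c27a178, c35c3b3, d8a05f4, e77a757}.
In e4f8771's history but not c35c3b3's: {5c31d1c, 7dd5084, d9ea8d9, dc93872, dde7dcb, e4f8771} — 6 commits.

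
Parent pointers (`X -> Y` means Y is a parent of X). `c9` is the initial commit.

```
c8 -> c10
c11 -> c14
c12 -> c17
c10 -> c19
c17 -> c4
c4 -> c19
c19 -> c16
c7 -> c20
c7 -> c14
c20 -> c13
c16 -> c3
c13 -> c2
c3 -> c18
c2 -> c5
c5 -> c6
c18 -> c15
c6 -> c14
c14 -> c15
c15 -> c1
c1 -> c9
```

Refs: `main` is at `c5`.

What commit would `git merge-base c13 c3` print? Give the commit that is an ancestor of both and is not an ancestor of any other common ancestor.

c15

Ancestors of c13: {c1, c13, c14, c15, c2, c5, c6, c9}.
Ancestors of c3: {c1, c15, c18, c3, c9}.
Common ancestors: {c1, c15, c9}.
Among these, c15 is not an ancestor of any other common ancestor — it is the merge base.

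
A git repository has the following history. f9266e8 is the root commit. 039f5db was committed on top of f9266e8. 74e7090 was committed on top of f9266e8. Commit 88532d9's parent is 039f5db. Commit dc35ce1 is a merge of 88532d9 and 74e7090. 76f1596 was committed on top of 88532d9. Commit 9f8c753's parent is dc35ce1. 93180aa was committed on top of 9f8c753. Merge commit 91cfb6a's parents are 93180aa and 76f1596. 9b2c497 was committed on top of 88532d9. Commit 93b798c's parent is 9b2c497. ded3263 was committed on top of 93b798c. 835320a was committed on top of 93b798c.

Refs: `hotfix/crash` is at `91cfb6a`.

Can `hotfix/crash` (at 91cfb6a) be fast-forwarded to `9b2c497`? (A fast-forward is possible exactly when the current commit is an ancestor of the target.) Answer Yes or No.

A fast-forward from 91cfb6a to 9b2c497 is possible iff 91cfb6a is an ancestor of 9b2c497.
Ancestors of 9b2c497: {039f5db, 88532d9, 9b2c497, f9266e8}.
91cfb6a is not among them, so fast-forward is not possible.

No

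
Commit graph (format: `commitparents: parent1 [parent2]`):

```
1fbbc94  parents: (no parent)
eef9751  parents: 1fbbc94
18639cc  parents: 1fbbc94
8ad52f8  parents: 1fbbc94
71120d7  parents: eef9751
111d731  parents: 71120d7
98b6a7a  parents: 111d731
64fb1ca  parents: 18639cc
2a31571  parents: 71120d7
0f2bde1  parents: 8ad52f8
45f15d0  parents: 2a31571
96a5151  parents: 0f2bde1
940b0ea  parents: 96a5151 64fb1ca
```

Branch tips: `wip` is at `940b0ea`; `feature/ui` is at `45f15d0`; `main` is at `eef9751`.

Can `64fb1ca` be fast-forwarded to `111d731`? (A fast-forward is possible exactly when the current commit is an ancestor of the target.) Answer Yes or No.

No

A fast-forward from 64fb1ca to 111d731 is possible iff 64fb1ca is an ancestor of 111d731.
Ancestors of 111d731: {111d731, 1fbbc94, 71120d7, eef9751}.
64fb1ca is not among them, so fast-forward is not possible.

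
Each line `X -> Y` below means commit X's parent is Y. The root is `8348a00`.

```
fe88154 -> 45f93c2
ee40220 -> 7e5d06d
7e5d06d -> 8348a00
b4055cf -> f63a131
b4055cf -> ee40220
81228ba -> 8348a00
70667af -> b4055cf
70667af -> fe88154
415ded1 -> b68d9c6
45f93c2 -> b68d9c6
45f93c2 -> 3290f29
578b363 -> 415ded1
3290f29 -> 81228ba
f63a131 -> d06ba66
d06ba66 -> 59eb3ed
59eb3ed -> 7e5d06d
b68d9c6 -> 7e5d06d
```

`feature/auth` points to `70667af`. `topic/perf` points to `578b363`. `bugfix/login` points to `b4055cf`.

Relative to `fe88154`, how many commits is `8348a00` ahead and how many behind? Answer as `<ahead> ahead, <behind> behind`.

0 ahead, 6 behind

Reachable from 8348a00: {8348a00}.
Reachable from fe88154: {3290f29, 45f93c2, 7e5d06d, 81228ba, 8348a00, b68d9c6, fe88154}.
Only in 8348a00's history (ahead): {} — 0.
Only in fe88154's history (behind): {3290f29, 45f93c2, 7e5d06d, 81228ba, b68d9c6, fe88154} — 6.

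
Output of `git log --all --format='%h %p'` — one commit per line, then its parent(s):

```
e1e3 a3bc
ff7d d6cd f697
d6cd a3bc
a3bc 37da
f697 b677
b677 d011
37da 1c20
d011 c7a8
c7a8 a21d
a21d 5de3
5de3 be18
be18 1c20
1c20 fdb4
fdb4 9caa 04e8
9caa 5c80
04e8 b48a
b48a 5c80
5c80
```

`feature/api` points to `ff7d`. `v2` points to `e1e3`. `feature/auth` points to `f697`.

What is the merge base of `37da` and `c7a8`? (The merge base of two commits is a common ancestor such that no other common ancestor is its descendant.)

1c20

Ancestors of 37da: {04e8, 1c20, 37da, 5c80, 9caa, b48a, fdb4}.
Ancestors of c7a8: {04e8, 1c20, 5c80, 5de3, 9caa, a21d, b48a, be18, c7a8, fdb4}.
Common ancestors: {04e8, 1c20, 5c80, 9caa, b48a, fdb4}.
Among these, 1c20 is not an ancestor of any other common ancestor — it is the merge base.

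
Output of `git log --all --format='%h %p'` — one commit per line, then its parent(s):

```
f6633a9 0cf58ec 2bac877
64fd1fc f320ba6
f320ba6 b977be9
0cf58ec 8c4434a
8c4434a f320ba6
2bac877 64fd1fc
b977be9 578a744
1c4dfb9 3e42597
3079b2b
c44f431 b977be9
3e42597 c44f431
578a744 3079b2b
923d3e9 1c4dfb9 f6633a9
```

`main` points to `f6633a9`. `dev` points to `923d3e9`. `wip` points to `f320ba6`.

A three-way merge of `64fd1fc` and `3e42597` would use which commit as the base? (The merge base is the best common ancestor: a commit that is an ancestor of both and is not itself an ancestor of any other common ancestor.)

b977be9

Ancestors of 64fd1fc: {3079b2b, 578a744, 64fd1fc, b977be9, f320ba6}.
Ancestors of 3e42597: {3079b2b, 3e42597, 578a744, b977be9, c44f431}.
Common ancestors: {3079b2b, 578a744, b977be9}.
Among these, b977be9 is not an ancestor of any other common ancestor — it is the merge base.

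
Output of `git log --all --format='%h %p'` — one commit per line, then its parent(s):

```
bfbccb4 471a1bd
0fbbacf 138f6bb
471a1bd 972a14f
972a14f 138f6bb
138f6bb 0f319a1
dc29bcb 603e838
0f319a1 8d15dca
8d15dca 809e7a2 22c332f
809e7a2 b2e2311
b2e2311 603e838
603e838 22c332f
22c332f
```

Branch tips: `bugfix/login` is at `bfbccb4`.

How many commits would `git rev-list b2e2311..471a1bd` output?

6

Reachable from 471a1bd: {0f319a1, 138f6bb, 22c332f, 471a1bd, 603e838, 809e7a2, 8d15dca, 972a14f, b2e2311}.
Reachable from b2e2311: {22c332f, 603e838, b2e2311}.
In 471a1bd's history but not b2e2311's: {0f319a1, 138f6bb, 471a1bd, 809e7a2, 8d15dca, 972a14f} — 6 commits.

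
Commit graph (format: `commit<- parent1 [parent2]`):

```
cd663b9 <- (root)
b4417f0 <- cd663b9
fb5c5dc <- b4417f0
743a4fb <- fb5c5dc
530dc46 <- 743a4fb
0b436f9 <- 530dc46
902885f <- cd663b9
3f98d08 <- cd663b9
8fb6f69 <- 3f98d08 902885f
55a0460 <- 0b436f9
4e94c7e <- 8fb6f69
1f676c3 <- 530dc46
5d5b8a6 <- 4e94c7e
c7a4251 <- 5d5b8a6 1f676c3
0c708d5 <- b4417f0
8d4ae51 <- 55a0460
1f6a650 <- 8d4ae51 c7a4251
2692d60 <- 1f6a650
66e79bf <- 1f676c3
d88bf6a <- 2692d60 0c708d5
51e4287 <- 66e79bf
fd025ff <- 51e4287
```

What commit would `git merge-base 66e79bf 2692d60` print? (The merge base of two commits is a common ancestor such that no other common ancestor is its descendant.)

1f676c3

Ancestors of 66e79bf: {1f676c3, 530dc46, 66e79bf, 743a4fb, b4417f0, cd663b9, fb5c5dc}.
Ancestors of 2692d60: {0b436f9, 1f676c3, 1f6a650, 2692d60, 3f98d08, 4e94c7e, 530dc46, 55a0460, 5d5b8a6, 743a4fb, 8d4ae51, 8fb6f69, 902885f, b4417f0, c7a4251, cd663b9, fb5c5dc}.
Common ancestors: {1f676c3, 530dc46, 743a4fb, b4417f0, cd663b9, fb5c5dc}.
Among these, 1f676c3 is not an ancestor of any other common ancestor — it is the merge base.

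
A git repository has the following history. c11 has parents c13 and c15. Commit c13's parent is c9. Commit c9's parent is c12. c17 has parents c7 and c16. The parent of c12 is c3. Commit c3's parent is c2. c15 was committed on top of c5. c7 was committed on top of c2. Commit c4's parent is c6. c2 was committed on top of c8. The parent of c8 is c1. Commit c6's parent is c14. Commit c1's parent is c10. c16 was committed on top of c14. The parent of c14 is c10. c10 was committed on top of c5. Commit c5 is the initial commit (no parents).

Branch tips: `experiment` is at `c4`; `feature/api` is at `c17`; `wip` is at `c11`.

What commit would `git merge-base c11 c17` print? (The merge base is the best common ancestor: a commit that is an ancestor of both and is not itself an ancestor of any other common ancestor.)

c2

Ancestors of c11: {c1, c10, c11, c12, c13, c15, c2, c3, c5, c8, c9}.
Ancestors of c17: {c1, c10, c14, c16, c17, c2, c5, c7, c8}.
Common ancestors: {c1, c10, c2, c5, c8}.
Among these, c2 is not an ancestor of any other common ancestor — it is the merge base.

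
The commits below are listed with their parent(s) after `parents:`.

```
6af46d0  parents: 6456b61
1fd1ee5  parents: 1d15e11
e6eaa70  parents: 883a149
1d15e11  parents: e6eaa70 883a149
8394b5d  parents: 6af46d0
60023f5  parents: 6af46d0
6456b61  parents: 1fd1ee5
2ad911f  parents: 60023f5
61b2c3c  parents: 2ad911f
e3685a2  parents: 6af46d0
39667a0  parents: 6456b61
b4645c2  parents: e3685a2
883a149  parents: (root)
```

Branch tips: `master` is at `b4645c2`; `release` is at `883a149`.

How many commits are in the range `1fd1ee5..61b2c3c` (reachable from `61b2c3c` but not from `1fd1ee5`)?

5

Reachable from 61b2c3c: {1d15e11, 1fd1ee5, 2ad911f, 60023f5, 61b2c3c, 6456b61, 6af46d0, 883a149, e6eaa70}.
Reachable from 1fd1ee5: {1d15e11, 1fd1ee5, 883a149, e6eaa70}.
In 61b2c3c's history but not 1fd1ee5's: {2ad911f, 60023f5, 61b2c3c, 6456b61, 6af46d0} — 5 commits.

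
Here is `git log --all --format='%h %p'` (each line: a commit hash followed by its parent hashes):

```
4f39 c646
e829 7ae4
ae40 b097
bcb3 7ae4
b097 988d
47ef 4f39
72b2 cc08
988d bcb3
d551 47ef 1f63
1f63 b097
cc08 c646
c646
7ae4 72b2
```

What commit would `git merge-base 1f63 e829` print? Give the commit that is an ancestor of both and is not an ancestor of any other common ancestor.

Ancestors of 1f63: {1f63, 72b2, 7ae4, 988d, b097, bcb3, c646, cc08}.
Ancestors of e829: {72b2, 7ae4, c646, cc08, e829}.
Common ancestors: {72b2, 7ae4, c646, cc08}.
Among these, 7ae4 is not an ancestor of any other common ancestor — it is the merge base.

7ae4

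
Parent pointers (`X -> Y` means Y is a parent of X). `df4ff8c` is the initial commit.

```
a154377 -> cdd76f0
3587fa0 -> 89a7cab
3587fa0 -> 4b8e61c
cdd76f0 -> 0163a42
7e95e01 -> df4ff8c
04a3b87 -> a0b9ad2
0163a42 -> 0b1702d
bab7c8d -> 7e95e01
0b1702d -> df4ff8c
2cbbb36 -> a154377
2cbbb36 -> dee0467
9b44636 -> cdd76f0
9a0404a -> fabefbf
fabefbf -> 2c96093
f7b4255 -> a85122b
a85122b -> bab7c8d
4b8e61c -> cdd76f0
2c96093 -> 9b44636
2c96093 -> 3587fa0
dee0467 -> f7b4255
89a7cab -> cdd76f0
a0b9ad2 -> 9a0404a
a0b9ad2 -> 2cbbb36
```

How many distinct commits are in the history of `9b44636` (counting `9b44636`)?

Walking parent pointers from 9b44636: reachable set = {0163a42, 0b1702d, 9b44636, cdd76f0, df4ff8c}.
That is 5 commits.

5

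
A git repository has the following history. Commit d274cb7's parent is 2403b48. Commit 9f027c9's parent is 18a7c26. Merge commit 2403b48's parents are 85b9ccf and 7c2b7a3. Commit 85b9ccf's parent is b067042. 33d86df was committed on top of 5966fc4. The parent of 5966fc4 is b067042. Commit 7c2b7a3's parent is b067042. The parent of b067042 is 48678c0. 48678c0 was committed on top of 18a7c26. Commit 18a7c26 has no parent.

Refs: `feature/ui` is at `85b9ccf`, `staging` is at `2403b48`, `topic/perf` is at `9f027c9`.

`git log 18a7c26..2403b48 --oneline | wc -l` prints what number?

Reachable from 2403b48: {18a7c26, 2403b48, 48678c0, 7c2b7a3, 85b9ccf, b067042}.
Reachable from 18a7c26: {18a7c26}.
In 2403b48's history but not 18a7c26's: {2403b48, 48678c0, 7c2b7a3, 85b9ccf, b067042} — 5 commits.

5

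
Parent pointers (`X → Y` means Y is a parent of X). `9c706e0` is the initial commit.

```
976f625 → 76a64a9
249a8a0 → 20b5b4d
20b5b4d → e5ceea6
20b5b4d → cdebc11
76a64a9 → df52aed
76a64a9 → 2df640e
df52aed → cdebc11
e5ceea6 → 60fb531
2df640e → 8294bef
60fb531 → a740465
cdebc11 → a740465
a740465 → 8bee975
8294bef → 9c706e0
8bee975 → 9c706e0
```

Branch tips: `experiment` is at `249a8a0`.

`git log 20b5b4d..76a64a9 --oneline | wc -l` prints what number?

Reachable from 76a64a9: {2df640e, 76a64a9, 8294bef, 8bee975, 9c706e0, a740465, cdebc11, df52aed}.
Reachable from 20b5b4d: {20b5b4d, 60fb531, 8bee975, 9c706e0, a740465, cdebc11, e5ceea6}.
In 76a64a9's history but not 20b5b4d's: {2df640e, 76a64a9, 8294bef, df52aed} — 4 commits.

4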